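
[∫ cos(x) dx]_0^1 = sin(1)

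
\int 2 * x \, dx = x^2 + C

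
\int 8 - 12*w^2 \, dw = -4*w^3 + 8*w + C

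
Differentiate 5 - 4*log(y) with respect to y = -4/y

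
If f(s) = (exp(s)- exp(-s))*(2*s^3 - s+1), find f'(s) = (2*s^3*exp(2*s) + 2*s^3 + 6*s^2*exp(2*s) - 6*s^2 - s*exp(2*s) - s + 2)*exp(-s)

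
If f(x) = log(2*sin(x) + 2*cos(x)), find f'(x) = 1/tan(x + pi/4)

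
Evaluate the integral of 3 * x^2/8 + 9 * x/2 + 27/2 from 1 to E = -343/8 + (E/2 + 3)^3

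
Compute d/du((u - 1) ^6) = 6*u^5 - 30*u^4 + 60*u^3 - 60*u^2 + 30*u - 6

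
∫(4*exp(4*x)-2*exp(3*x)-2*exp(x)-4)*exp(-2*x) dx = 8*sinh(x)^2 - 4*sinh(x) + C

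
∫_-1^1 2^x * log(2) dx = 3/2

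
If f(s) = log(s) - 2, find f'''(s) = 2/s^3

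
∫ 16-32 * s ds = -16*s^2 + 16*s + C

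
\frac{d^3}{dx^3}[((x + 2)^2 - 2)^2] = 24*x + 48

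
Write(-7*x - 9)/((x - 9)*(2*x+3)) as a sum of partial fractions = -1/(7*(2*x + 3)) - 24/(7*(x - 9))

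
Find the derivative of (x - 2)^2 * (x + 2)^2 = 4*x^3 - 16*x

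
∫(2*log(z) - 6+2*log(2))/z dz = (log(2*z) - 3)^2 + C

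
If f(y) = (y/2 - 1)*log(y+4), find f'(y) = (y*log(y + 4) + y + 4*log(y + 4) - 2)/(2*y + 8)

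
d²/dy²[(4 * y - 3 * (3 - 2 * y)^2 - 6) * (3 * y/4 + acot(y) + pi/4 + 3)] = (-54*y^5 - 24*y^4*acot(y) - 6*pi*y^4 - 12*y^4 - 84*y^3 - 48*y^2*acot(y) - 12*pi*y^2 - 24*y^2 - 72*y - 24*acot(y) - 92 - 6*pi)/(y^4 + 2*y^2 + 1)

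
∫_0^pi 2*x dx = pi^2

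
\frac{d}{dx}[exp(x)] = exp(x)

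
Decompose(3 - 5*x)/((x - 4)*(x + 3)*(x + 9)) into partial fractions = 8/(13*(x + 9)) - 3/(7*(x + 3)) - 17/(91*(x - 4))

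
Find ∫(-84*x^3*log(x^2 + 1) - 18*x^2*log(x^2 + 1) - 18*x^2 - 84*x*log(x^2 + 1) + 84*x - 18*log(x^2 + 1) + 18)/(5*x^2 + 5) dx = -6*x*(7*x + 3)*(log(x^2 + 1) - 1)/5 + C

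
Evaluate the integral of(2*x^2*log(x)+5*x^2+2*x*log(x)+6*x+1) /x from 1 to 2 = 9*log(2) + 10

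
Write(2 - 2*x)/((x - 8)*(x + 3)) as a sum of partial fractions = -8/(11*(x + 3)) - 14/(11*(x - 8))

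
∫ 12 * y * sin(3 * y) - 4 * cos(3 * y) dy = -4*y*cos(3*y) + C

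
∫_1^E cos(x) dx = -sin(1) + sin(E)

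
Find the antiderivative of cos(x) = sin(x) + C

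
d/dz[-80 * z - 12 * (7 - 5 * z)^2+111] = 760 - 600*z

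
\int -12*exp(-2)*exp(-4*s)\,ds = 3*exp(-4*s - 2) + C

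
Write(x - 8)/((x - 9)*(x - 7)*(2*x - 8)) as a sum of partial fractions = -2/(15*(x - 4)) + 1/(12*(x - 7)) + 1/(20*(x - 9))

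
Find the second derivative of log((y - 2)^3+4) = (-3*y^4 + 24*y^3 - 72*y^2 + 120*y - 96)/(y^6 - 12*y^5 + 60*y^4 - 152*y^3 + 192*y^2 - 96*y + 16)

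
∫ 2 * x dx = x^2 + C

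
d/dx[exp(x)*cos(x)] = sqrt(2)*exp(x)*cos(x + pi/4)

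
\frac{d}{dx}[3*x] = 3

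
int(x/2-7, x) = x^2/4 - 7*x + C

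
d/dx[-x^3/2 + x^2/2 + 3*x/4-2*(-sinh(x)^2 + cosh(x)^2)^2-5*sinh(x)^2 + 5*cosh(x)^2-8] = -3*x^2/2 + x + 3/4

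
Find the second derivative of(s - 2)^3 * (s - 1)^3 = 30*s^4 - 180*s^3 + 396*s^2 - 378*s + 132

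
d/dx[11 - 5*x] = -5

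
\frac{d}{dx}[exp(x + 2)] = exp(x + 2)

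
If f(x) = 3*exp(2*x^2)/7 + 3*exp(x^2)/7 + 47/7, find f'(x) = 12*x*exp(2*x^2)/7 + 6*x*exp(x^2)/7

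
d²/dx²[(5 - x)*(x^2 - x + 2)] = 12 - 6*x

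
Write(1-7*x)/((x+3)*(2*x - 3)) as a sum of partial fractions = -19/(9*(2*x - 3)) - 22/(9*(x + 3))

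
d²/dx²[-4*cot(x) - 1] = -8*cos(x)/sin(x)^3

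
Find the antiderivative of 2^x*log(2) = 2^x + C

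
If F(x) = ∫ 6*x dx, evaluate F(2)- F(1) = 9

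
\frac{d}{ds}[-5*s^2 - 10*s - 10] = -10*s - 10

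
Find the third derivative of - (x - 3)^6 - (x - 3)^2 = -120*x^3 + 1080*x^2 - 3240*x + 3240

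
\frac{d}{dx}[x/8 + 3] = 1/8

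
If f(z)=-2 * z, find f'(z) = -2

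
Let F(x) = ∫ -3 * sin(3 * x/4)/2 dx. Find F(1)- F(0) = -2 + 2*cos(3/4)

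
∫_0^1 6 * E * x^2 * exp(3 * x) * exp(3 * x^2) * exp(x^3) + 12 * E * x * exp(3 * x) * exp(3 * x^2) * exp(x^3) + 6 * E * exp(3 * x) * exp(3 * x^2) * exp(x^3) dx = -2*E + 2*exp(8)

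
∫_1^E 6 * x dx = -3 + 3*exp(2)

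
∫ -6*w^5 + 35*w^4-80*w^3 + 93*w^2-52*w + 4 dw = -w^6 + 7*w^5 - 20*w^4 + 31*w^3 - 26*w^2 + 4*w + C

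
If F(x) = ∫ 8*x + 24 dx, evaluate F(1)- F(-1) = 48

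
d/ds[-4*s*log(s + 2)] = (-4*s*log(s + 2) - 4*s - 8*log(s + 2))/(s + 2)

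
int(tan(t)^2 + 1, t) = tan(t) + C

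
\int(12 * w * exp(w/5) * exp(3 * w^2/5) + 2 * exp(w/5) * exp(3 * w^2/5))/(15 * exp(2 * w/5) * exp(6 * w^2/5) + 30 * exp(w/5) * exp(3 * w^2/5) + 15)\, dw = 2*(4*exp(w*(3*w + 1)/5) + 3)/(3*(exp(w*(3*w + 1)/5) + 1)) + C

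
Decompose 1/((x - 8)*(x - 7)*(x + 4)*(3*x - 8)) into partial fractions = 27/(4160*(3*x - 8)) - 1/(2640*(x + 4)) - 1/(143*(x - 7)) + 1/(192*(x - 8))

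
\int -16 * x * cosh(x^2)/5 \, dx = -8*sinh(x^2)/5 + C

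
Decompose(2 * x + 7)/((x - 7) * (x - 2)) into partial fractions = -11/(5*(x - 2)) + 21/(5*(x - 7))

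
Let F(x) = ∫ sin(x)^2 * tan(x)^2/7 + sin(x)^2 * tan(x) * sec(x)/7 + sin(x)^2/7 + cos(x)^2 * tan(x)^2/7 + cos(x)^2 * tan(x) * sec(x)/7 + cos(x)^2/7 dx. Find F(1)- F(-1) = 2*tan(1)/7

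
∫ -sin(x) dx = cos(x) + C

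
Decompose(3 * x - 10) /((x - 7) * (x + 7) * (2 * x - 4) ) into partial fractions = -31/(252*(x + 7)) + 2/(45*(x - 2)) + 11/(140*(x - 7))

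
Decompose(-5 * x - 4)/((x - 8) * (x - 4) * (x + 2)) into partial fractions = 1/(10*(x + 2)) + 1/(x - 4) - 11/(10*(x - 8))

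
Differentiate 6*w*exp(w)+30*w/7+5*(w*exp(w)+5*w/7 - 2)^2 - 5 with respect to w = 10*w^2*exp(2*w) + 50*w^2*exp(w)/7 + 10*w*exp(2*w) + 2*w*exp(w)/7 + 250*w/49 - 14*exp(w) - 10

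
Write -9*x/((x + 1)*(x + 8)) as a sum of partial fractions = -72/(7*(x + 8)) + 9/(7*(x + 1))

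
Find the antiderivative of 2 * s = s^2 + C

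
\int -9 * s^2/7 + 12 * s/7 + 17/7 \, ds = -3*s^3/7 + 6*s^2/7 + 17*s/7 + C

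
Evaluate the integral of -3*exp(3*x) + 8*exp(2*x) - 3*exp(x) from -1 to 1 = -(-1 + E)^3 - 2*exp(-1) - (-1 + exp(-1))^2 + (-1 + exp(-1))^3 + (-1 + E)^2 + 2*E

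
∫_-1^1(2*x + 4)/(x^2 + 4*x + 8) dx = -log(5) + log(13)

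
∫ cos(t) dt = sin(t) + C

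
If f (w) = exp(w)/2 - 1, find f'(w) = exp(w)/2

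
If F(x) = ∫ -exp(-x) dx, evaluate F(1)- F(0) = -1 + exp(-1)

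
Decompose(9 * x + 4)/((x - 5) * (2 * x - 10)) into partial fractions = 9/(2*(x - 5)) + 49/(2*(x - 5)^2)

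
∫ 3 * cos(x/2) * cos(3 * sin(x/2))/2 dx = sin(3*sin(x/2)) + C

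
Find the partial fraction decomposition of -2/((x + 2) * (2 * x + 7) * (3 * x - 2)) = -9/(100*(3*x - 2)) - 8/(75*(2*x + 7)) + 1/(12*(x + 2))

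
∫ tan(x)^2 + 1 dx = tan(x) + C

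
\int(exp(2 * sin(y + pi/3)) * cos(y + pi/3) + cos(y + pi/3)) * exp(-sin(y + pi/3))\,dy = 2*sinh(sin(y + pi/3)) + C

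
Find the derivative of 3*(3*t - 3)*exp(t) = 9*t*exp(t)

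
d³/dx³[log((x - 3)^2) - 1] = 4/(x^3 - 9*x^2 + 27*x - 27)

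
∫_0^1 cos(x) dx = sin(1)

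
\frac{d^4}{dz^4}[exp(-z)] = exp(-z)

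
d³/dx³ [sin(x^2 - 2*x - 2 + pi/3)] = -8*x^3*cos(x^2 - 2*x - 2 + pi/3) + 24*x^2*cos(x^2 - 2*x - 2 + pi/3) - 12*x*sin(x^2 - 2*x - 2 + pi/3) - 24*x*cos(x^2 - 2*x - 2 + pi/3) + 12*sin(x^2 - 2*x - 2 + pi/3) + 8*cos(x^2 - 2*x - 2 + pi/3)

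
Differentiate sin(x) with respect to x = cos(x)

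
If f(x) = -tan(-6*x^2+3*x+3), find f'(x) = 12*x*tan(-6*x^2 + 3*x + 3)^2 + 12*x - 3*tan(-6*x^2 + 3*x + 3)^2 - 3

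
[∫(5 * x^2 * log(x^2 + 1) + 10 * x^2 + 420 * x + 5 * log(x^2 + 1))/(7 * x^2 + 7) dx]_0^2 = 220*log(5)/7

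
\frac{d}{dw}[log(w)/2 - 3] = 1/(2*w)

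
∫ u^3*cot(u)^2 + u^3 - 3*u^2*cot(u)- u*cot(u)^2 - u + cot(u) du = u*(1 - u^2)*cot(u) + C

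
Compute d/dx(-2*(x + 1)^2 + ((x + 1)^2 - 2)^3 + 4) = 6*x^5 + 30*x^4 + 36*x^3 - 12*x^2 - 22*x + 2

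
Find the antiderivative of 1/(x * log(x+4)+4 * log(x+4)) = log(3*log(x + 4)) + C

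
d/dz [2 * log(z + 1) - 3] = 2/(z + 1)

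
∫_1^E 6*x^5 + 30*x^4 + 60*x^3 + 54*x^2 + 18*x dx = -49 + (-1 + (1 + E)^3)^2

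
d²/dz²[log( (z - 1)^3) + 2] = -3/(z^2 - 2*z + 1)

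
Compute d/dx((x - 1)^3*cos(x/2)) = (x - 1)^2*(-x*sin(x/2)/2 + sin(x/2)/2 + 3*cos(x/2))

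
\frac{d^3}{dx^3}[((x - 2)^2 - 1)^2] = 24*x - 48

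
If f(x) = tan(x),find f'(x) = cos(x)^(-2)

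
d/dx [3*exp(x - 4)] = 3*exp(x - 4)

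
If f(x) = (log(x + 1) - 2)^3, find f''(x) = (-3*log(x + 1)^2 + 18*log(x + 1) - 24)/(x^2 + 2*x + 1)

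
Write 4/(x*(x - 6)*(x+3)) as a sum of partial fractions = 4/(27*(x + 3)) + 2/(27*(x - 6)) - 2/(9*x)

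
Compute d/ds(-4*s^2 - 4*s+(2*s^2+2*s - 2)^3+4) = 48*s^5 + 120*s^4 - 120*s^2 - 8*s + 20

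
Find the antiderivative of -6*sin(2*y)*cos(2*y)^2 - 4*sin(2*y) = (cos(2*y)^2 + 2)*cos(2*y) + C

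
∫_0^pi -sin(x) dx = -2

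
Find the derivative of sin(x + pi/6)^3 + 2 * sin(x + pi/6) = 3*sin(x + pi/6)^2*cos(x + pi/6) + 2*cos(x + pi/6)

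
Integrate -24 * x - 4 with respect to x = -12*x^2 - 4*x + C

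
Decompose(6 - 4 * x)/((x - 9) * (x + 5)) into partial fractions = -13/(7*(x + 5)) - 15/(7*(x - 9))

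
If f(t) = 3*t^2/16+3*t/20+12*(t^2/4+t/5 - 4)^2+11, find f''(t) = 9*t^2 + 36*t/5 - 9333/200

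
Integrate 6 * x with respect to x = 3*x^2 + C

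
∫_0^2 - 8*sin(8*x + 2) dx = -cos(2) + cos(18)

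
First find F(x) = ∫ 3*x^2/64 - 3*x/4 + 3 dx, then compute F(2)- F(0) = 37/8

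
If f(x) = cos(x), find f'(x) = -sin(x)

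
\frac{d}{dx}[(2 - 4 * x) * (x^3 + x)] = -16*x^3 + 6*x^2 - 8*x + 2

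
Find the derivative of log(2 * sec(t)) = tan(t)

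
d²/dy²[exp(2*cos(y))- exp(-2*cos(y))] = 2*(2*exp(4*cos(y))*sin(y)^2 - exp(4*cos(y))*cos(y) - 2*sin(y)^2 - cos(y))*exp(-2*cos(y))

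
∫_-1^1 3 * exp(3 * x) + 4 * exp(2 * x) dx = -(1 + E)^2 - E - (exp(-1) + 1)^3 + exp(-1) + (exp(-1) + 1)^2 + (1 + E)^3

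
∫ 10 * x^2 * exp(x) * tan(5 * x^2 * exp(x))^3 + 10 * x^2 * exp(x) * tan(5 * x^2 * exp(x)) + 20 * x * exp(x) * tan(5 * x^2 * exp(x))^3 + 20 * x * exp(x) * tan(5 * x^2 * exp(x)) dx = tan(5*x^2*exp(x))^2 + C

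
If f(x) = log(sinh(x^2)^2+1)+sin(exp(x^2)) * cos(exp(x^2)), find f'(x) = 2*x*(-2*exp(x^2)*sin(exp(x^2))^2*sinh(x^2)^2 - 2*exp(x^2)*sin(exp(x^2))^2 + exp(x^2)*sinh(x^2)^2 + exp(x^2) + sinh(2*x^2))/cosh(x^2)^2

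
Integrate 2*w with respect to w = w^2 + C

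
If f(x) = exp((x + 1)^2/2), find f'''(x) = x^3*exp(x^2/2 + x + 1/2) + 3*x^2*exp(x^2/2 + x + 1/2) + 6*x*exp(x^2/2 + x + 1/2) + 4*exp(x^2/2 + x + 1/2)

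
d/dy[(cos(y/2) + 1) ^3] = 3*sin(y/2)^3/2 - 3*sin(y/2) - 3*sin(y)/2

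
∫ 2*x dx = x^2 + C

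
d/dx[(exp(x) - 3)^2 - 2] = 2*exp(2*x) - 6*exp(x)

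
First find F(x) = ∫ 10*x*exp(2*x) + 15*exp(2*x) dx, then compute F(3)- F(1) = -10*exp(2) + 20*exp(6)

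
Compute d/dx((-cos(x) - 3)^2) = -2*(cos(x) + 3)*sin(x)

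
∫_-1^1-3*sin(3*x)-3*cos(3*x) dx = -2*sin(3)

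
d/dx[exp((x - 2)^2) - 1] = 2*x*exp(x^2 - 4*x + 4) - 4*exp(x^2 - 4*x + 4)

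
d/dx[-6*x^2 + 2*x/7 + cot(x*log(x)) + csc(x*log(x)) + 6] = -12*x - log(x)*cos(x*log(x))/sin(x*log(x))^2 - log(x)/sin(x*log(x))^2 + 2/7 - cos(x*log(x))/sin(x*log(x))^2 - 1/sin(x*log(x))^2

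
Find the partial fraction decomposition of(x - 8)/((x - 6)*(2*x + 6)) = 11/(18*(x + 3)) - 1/(9*(x - 6))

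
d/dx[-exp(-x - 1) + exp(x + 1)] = (exp(2*x + 2) + 1)*exp(-x - 1)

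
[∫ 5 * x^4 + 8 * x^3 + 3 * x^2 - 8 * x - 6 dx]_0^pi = (2 + (1 + pi)^2)*(-2*pi + pi^3)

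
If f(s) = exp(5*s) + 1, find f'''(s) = 125*exp(5*s)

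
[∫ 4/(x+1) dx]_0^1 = 4*log(2)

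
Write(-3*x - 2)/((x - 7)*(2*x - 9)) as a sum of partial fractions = 31/(5*(2*x - 9)) - 23/(5*(x - 7))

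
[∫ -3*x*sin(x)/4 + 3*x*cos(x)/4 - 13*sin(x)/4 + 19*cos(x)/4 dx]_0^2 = -4 + 11*cos(2)/2 + 11*sin(2)/2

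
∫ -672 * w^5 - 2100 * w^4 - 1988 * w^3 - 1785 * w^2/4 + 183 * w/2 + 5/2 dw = -112*w^6 - 420*w^5 - 497*w^4 - 595*w^3/4 + 183*w^2/4 + 5*w/2 + C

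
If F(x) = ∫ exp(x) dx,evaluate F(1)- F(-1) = E - exp(-1)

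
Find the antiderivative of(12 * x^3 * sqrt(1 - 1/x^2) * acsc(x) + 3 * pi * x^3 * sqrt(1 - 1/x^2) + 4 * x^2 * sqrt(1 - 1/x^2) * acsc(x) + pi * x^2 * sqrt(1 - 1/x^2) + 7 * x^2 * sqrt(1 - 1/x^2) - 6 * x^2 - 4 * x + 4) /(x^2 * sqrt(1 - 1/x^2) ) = 6*x^2*acsc(x) + 3*pi*x^2/2 + 4*x*acsc(x) + pi*x + 7*x - 4*acsc(x) + C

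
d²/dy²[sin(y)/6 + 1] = -sin(y)/6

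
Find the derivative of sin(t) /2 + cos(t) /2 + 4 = -sin(t)/2 + cos(t)/2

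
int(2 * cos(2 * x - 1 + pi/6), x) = sin(2*x - 1 + pi/6) + C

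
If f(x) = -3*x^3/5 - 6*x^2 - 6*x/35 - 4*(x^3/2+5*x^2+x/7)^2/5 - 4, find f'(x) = -6*x^5/5 - 20*x^4 - 2816*x^3/35 - 183*x^2/35 - 2948*x/245 - 6/35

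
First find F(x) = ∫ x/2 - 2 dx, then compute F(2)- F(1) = -5/4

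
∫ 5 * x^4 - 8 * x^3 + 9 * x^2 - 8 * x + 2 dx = x^5 - 2*x^4 + 3*x^3 - 4*x^2 + 2*x + C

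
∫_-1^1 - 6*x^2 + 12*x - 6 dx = -16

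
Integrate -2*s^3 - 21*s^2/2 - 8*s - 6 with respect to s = -s^4/2 - 7*s^3/2 - 4*s^2 - 6*s + C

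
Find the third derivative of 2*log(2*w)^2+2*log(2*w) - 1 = (8*log(w) - 8 + 8*log(2))/w^3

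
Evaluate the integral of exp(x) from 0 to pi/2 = -1 + exp(pi/2)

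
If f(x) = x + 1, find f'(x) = 1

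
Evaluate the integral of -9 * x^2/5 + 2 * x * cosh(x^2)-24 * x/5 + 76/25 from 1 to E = -12*exp(2)/5 - 3*exp(3)/5 - sinh(1) - 1/25 + 76*E/25 + sinh(exp(2))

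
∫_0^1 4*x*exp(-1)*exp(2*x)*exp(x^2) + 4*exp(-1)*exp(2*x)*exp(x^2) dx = -2*exp(-1) + 2*exp(2)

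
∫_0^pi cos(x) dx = 0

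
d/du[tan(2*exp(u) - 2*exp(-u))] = (2*exp(2*u)*tan(2*exp(u) - 2*exp(-u))^2 + 2*exp(2*u) + 2*tan(2*exp(u) - 2*exp(-u))^2 + 2)*exp(-u)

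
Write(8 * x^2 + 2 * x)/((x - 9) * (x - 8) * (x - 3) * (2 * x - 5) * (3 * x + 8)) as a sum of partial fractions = 261/(36890*(3*x + 8)) - 80/(403*(2*x - 5)) + 13/(85*(x - 3)) - 3/(10*(x - 8)) + 111/(455*(x - 9))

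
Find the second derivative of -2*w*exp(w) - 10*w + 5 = -2*w*exp(w) - 4*exp(w)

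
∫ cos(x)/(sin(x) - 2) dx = log(2 - sin(x)) + C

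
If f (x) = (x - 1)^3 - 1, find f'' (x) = 6*x - 6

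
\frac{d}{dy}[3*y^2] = 6*y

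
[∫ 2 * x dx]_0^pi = pi^2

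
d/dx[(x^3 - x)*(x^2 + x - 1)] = 5*x^4 + 4*x^3 - 6*x^2 - 2*x + 1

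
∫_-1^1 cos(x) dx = 2*sin(1)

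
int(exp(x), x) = exp(x) + C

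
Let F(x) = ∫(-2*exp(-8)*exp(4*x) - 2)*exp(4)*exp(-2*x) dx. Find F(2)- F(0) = -exp(4) + exp(-4)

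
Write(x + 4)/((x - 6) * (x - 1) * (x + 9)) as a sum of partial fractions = -1/(30*(x + 9)) - 1/(10*(x - 1)) + 2/(15*(x - 6))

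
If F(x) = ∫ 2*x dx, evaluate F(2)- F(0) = 4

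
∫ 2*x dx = x^2 + C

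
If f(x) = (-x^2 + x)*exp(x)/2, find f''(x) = -x^2*exp(x)/2 - 3*x*exp(x)/2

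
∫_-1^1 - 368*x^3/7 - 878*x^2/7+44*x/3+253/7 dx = -34/3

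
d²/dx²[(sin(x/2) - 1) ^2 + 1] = sin(x/2)/2 + cos(x)/2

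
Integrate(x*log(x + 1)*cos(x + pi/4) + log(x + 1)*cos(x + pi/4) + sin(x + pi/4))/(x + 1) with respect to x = log(x + 1)*sin(x + pi/4) + C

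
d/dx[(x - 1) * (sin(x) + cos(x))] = -x*sin(x) + x*cos(x) + 2*sin(x)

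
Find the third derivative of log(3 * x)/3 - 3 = 2/(3*x^3)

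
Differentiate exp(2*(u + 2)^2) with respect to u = 4*u*exp(2*u^2 + 8*u + 8) + 8*exp(2*u^2 + 8*u + 8)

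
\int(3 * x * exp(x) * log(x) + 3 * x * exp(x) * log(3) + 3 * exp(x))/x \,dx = 3*exp(x)*log(3*x) + C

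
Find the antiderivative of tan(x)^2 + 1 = tan(x) + C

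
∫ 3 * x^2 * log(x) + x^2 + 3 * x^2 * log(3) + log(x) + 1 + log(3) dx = x*(x^2 + 1)*log(3*x) + C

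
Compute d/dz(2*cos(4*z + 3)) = -8*sin(4*z + 3)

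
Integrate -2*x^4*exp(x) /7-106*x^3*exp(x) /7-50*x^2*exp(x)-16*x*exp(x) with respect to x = 2*x^2*(-x^2 - 49*x - 28)*exp(x)/7 + C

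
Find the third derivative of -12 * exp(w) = -12*exp(w)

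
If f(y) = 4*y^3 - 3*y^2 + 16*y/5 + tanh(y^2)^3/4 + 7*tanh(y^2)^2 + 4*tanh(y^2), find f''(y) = 12*y^2*tanh(y^2)^5 + 168*y^2*tanh(y^2)^4 + 14*y^2*tanh(y^2)^3 - 224*y^2*tanh(y^2)^2 - 26*y^2*tanh(y^2) + 56*y^2 + 24*y - 3*tanh(y^2)^4/2 - 28*tanh(y^2)^3 - 13*tanh(y^2)^2/2 + 28*tanh(y^2) + 2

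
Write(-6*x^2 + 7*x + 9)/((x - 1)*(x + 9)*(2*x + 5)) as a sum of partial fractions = 184/(91*(2*x + 5)) - 54/(13*(x + 9)) + 1/(7*(x - 1))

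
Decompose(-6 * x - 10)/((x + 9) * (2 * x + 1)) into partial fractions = -14/(17*(2*x + 1)) - 44/(17*(x + 9))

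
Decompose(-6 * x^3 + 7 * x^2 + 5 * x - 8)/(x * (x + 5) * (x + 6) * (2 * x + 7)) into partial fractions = -508/(21*(2*x + 7)) - 151/(3*(x + 6)) + 892/(15*(x + 5)) - 4/(105*x)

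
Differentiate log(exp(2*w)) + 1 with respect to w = 2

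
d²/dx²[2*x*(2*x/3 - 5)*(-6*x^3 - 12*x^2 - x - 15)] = -160*x^3 + 528*x^2 + 712*x - 20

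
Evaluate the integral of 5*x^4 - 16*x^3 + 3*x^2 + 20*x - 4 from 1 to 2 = 4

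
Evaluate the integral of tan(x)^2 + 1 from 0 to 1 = tan(1)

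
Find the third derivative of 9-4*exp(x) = -4*exp(x)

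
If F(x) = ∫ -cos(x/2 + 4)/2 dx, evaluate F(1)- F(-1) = sin(7/2) - sin(9/2)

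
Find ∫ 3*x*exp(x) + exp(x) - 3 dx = (3*x - 2)*(exp(x) - 1) + C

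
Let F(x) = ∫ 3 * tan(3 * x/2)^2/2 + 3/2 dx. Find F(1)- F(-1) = 2*tan(3/2)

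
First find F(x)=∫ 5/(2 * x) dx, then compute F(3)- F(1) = 5*log(3)/2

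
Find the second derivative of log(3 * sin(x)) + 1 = -1/sin(x)^2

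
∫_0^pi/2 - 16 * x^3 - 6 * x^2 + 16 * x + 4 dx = (-2*pi - 2)*(-pi + pi^3/8)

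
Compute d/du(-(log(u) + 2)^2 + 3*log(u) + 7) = (-2*log(u) - 1)/u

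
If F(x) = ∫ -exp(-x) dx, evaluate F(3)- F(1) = -exp(-1) + exp(-3)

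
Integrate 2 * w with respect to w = w^2 + C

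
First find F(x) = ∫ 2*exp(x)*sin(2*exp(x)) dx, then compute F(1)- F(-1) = -cos(2*E) + cos(2*exp(-1))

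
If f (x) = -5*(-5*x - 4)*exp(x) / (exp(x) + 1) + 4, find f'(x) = (25*x*exp(x) + 25*exp(2*x) + 45*exp(x))/(exp(2*x) + 2*exp(x) + 1)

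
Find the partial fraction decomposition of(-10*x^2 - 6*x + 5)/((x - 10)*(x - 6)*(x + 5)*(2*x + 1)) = 44/(2457*(2*x + 1)) + 43/(297*(x + 5)) + 391/(572*(x - 6)) - 211/(252*(x - 10))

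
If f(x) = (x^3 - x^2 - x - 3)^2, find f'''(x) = 120*x^3 - 120*x^2 - 24*x - 24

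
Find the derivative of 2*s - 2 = 2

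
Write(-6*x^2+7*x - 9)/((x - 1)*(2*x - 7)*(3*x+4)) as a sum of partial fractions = -9/(7*(3*x + 4)) - 8/(5*(2*x - 7)) + 8/(35*(x - 1))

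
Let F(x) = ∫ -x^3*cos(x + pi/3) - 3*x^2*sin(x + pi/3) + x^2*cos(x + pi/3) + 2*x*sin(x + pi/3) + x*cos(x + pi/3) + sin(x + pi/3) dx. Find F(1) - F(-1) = sin(1)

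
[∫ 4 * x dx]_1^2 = 6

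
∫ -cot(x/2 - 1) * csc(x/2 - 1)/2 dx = csc(x/2 - 1) + C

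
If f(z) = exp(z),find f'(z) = exp(z)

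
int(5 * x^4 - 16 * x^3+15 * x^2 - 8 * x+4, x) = x^5 - 4*x^4 + 5*x^3 - 4*x^2 + 4*x + C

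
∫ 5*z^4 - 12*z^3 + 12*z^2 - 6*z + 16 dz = z^5 - 3*z^4 + 4*z^3 - 3*z^2 + 16*z + C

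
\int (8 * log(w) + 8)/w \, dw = 4*(log(w) + 1)^2 + C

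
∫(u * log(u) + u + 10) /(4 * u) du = (u + 10)*log(u)/4 + C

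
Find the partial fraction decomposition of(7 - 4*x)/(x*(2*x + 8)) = -23/(8*(x + 4)) + 7/(8*x)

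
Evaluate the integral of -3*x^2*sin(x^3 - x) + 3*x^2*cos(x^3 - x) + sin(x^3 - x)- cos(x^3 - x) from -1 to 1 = 0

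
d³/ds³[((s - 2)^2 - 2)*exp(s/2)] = s^2*exp(s/2)/8 + s*exp(s/2) + exp(s/2)/4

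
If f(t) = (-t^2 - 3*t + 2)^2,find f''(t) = 12*t^2 + 36*t + 10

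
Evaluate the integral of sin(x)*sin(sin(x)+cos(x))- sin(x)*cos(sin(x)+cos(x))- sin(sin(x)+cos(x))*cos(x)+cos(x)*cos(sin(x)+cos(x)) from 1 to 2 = sqrt(2)*(-sin(pi/4 + sqrt(2)*sin(pi/4 + 1)) + sin(sqrt(2)*sin(pi/4 + 2) + pi/4))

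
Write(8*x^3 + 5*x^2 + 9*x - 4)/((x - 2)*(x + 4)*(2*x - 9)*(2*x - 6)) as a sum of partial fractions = 3467/(255*(2*x - 9)) + 118/(357*(x + 4)) + 49/(30*(x - 2)) - 142/(21*(x - 3))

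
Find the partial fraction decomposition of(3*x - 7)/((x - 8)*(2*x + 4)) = 13/(20*(x + 2)) + 17/(20*(x - 8))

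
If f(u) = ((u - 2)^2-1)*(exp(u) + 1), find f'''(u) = u^2*exp(u) + 2*u*exp(u) - 3*exp(u)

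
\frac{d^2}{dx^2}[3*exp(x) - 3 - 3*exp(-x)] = (3*exp(2*x) - 3)*exp(-x)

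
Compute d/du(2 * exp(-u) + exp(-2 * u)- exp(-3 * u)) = (-2*exp(2*u) - 2*exp(u) + 3)*exp(-3*u)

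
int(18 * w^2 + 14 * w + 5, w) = 6*w^3 + 7*w^2 + 5*w + C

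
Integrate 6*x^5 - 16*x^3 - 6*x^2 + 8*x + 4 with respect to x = x^6 - 4*x^4 - 2*x^3 + 4*x^2 + 4*x + C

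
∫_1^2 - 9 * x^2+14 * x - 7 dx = -7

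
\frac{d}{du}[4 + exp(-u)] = -exp(-u)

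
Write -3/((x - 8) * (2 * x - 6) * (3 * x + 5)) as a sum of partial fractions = -27/(812*(3*x + 5)) + 3/(140*(x - 3)) - 3/(290*(x - 8))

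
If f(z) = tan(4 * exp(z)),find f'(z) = 4*exp(z)/cos(4*exp(z))^2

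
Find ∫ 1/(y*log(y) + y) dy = log(log(y) + 1) + C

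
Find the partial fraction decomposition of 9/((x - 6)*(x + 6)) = -3/(4*(x + 6)) + 3/(4*(x - 6))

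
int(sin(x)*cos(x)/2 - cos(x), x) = (sin(x) - 2)^2/4 + C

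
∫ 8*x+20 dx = 4*x^2 + 20*x + C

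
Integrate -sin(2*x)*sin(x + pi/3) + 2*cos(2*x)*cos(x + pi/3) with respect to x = sin(2*x)*cos(x + pi/3) + C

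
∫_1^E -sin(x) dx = cos(E) - cos(1)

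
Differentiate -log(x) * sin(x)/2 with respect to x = -(x*log(x)*cos(x) + sin(x))/(2*x)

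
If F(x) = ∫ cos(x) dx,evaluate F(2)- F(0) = sin(2)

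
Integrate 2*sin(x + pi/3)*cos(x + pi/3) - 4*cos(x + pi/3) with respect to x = (sin(x + pi/3) - 2)^2 + C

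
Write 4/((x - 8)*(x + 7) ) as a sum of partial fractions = -4/(15*(x + 7)) + 4/(15*(x - 8))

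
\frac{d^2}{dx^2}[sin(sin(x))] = -sin(x)*cos(sin(x)) - sin(sin(x))*cos(x)^2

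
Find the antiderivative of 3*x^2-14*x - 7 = x^3 - 7*x^2 - 7*x + C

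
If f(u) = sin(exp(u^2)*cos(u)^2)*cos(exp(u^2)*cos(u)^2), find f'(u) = 4*(u*cos(u) - sin(u))*exp(u^2)*sin(exp(u^2)*cos(u)^2 + pi/4)*cos(u)*cos(exp(u^2)*cos(u)^2 + pi/4)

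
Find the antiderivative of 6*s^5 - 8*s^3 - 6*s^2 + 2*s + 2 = s^6 - 2*s^4 - 2*s^3 + s^2 + 2*s + C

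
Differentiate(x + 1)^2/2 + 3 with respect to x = x + 1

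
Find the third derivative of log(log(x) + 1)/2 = (2*log(x)^2 + 7*log(x) + 7)/(2*x^3*log(x)^3 + 6*x^3*log(x)^2 + 6*x^3*log(x) + 2*x^3)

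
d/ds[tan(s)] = cos(s)^(-2)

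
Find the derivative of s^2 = 2*s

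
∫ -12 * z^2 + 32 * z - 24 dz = -4*z^3 + 16*z^2 - 24*z + C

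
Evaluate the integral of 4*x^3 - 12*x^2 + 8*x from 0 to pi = (-1 + (-1 + pi)^2)^2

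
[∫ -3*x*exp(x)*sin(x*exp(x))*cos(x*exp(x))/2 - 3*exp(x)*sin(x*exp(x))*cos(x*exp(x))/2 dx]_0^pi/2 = -3/8 + 3*cos(pi*exp(pi/2))/8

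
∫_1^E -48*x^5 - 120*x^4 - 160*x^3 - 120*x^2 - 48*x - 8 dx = -(1 + 2*E + 2*exp(2))^3 - (1 + 2*E + 2*exp(2))^2 + 2*E + 2*exp(2) + 146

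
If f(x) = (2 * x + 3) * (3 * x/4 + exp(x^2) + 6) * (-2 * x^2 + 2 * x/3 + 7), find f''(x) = -16*x^5*exp(x^2) - 56*x^4*exp(x^2)/3 + 8*x^3*exp(x^2) + 112*x^2*exp(x^2)/3 - 36*x^2 + 72*x*exp(x^2) - 165*x + 98*exp(x^2)/3 - 32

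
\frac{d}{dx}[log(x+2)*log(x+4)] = (x*log(x + 2) + x*log(x + 4) + 2*log(x + 2) + 4*log(x + 4))/(x^2 + 6*x + 8)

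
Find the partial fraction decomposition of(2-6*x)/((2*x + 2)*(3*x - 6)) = -4/(9*(x + 1)) - 5/(9*(x - 2))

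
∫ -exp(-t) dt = exp(-t) + C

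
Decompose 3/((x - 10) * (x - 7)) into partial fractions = -1/(x - 7) + 1/(x - 10)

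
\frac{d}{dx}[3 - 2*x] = -2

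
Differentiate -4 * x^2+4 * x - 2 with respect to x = 4 - 8*x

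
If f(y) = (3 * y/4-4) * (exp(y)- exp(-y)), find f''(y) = (3*y*exp(2*y) - 3*y - 10*exp(2*y) + 22)*exp(-y)/4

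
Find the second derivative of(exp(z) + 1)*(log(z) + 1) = (z^2*exp(z)*log(z) + z^2*exp(z) + 2*z*exp(z) - exp(z) - 1)/z^2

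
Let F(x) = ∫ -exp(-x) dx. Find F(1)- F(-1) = -E + exp(-1)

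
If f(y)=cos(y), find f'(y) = -sin(y)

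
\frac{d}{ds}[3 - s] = -1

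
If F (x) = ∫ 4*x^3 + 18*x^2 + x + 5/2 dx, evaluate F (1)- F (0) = 10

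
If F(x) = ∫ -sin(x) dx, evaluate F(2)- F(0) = -1 + cos(2)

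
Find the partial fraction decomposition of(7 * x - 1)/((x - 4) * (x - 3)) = -20/(x - 3) + 27/(x - 4)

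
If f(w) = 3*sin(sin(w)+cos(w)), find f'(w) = 3*sqrt(2)*cos(sqrt(2)*sin(w + pi/4))*cos(w + pi/4)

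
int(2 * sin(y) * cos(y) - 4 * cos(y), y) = (sin(y) - 2)^2 + C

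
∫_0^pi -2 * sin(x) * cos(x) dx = 0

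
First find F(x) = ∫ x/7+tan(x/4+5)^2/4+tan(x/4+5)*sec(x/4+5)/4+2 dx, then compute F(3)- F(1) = -sec(21/4) + tan(23/4) + sec(23/4) - tan(21/4) + 57/14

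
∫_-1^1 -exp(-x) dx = -E + exp(-1)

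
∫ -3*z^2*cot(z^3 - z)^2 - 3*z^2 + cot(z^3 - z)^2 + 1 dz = cot(z^3 - z) + C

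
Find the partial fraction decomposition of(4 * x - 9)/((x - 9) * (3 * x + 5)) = 47/(32*(3*x + 5)) + 27/(32*(x - 9))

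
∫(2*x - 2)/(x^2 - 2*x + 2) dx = log(2*(x - 1)^2 + 2) + C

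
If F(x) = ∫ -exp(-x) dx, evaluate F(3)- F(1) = -exp(-1) + exp(-3)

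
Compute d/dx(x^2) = 2*x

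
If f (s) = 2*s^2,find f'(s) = 4*s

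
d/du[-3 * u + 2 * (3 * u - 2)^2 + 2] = 36*u - 27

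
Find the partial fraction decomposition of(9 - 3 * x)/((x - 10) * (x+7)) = -30/(17*(x + 7)) - 21/(17*(x - 10))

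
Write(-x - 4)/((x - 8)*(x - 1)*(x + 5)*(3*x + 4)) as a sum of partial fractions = -18/(539*(3*x + 4)) - 1/(858*(x + 5)) + 5/(294*(x - 1)) - 3/(637*(x - 8))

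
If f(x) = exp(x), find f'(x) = exp(x)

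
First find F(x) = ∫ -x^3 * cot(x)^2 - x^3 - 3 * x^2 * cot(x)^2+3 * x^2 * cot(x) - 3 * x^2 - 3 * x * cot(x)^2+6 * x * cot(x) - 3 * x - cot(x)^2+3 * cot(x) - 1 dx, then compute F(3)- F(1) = 64*cot(3) - 8*cot(1)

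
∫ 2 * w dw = w^2 + C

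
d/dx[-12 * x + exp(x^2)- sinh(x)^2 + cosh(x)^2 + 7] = 2*x*exp(x^2) - 12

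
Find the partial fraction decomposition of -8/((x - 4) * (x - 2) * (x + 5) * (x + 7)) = 4/(99*(x + 7)) - 4/(63*(x + 5)) + 4/(63*(x - 2)) - 4/(99*(x - 4))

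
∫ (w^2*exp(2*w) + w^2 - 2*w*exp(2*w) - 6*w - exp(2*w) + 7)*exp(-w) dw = 2*((w - 2)^2 - 1)*sinh(w) + C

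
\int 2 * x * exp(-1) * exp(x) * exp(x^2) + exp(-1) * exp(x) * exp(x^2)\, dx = exp(x^2 + x - 1) + C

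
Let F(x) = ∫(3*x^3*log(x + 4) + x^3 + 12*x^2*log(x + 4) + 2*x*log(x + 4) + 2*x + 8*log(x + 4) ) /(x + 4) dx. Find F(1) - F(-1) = 3*log(3) + 3*log(5)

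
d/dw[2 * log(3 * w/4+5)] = 6/(3*w + 20)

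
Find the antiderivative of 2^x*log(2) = 2^x + C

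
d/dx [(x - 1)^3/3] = x^2 - 2*x + 1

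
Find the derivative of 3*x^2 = 6*x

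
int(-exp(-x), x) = exp(-x) + C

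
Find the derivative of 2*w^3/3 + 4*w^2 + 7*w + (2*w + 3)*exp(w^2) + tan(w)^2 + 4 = 4*w^2*exp(w^2) + 2*w^2 + 6*w*exp(w^2) + 8*w + 2*exp(w^2) + 2*sin(w)/cos(w)^3 + 7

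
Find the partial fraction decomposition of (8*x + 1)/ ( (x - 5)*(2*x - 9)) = -74/(2*x - 9) + 41/(x - 5)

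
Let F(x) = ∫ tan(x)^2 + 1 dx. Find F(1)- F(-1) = 2*tan(1)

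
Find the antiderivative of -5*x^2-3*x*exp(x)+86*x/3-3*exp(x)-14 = -3*x*exp(x) - (5*x + 2)*(x^2 - 9*x + 12)/3 + C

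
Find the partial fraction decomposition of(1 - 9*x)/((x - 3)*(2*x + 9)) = -83/(15*(2*x + 9)) - 26/(15*(x - 3))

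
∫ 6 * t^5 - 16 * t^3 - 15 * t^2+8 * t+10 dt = t^6 - 4*t^4 - 5*t^3 + 4*t^2 + 10*t + C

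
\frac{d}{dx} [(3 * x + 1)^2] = 18*x + 6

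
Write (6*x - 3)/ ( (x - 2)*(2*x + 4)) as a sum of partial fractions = 15/(8*(x + 2)) + 9/(8*(x - 2))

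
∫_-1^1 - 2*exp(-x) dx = -2*E + 2*exp(-1)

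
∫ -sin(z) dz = cos(z) + C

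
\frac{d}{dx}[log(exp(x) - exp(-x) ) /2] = (exp(2*x) + 1)/(2*exp(2*x) - 2)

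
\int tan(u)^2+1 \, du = tan(u) + C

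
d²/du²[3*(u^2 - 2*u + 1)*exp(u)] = 3*u^2*exp(u) + 6*u*exp(u) - 3*exp(u)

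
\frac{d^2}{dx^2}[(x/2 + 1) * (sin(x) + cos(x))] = -x*sin(x)/2 - x*cos(x)/2 - 2*sin(x)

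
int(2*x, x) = x^2 + C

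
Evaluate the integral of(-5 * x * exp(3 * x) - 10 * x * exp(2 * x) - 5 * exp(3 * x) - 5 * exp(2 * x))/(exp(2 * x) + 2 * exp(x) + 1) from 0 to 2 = -10*exp(4)/(1 + exp(2))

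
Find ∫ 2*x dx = x^2 + C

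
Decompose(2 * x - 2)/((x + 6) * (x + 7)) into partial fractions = 16/(x + 7) - 14/(x + 6)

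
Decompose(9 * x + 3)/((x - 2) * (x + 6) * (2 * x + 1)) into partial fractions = 6/(55*(2*x + 1)) - 51/(88*(x + 6)) + 21/(40*(x - 2))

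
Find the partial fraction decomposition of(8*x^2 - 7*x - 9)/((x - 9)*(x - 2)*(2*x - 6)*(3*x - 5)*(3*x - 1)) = -141/(4160*(3*x - 1)) - 21/(352*(3*x - 5)) + 9/(70*(x - 2)) - 7/(64*(x - 3)) + 12/(1001*(x - 9))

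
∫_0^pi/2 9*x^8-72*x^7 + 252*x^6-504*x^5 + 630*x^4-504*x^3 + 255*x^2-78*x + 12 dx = (-1 + pi/2)^9 + (-1 + pi/2)^3 + 2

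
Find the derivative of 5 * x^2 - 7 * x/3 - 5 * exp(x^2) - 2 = -10*x*exp(x^2) + 10*x - 7/3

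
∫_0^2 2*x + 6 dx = 16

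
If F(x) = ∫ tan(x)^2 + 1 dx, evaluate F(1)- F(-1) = 2*tan(1)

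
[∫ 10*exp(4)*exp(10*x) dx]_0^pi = -exp(4) + exp(4 + 10*pi)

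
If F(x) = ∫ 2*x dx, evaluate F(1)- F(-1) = 0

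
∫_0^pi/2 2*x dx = pi^2/4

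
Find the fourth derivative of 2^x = 2^x*log(2)^4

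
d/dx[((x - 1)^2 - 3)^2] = 4*x^3 - 12*x^2 + 8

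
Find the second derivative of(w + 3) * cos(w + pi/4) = -w*cos(w + pi/4) - 2*sin(w + pi/4) - 3*cos(w + pi/4)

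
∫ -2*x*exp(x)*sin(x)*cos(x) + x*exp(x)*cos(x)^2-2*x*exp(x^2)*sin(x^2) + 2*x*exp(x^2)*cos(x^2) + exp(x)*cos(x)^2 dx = x*exp(x)*cos(x)^2 + exp(x^2)*cos(x^2) + C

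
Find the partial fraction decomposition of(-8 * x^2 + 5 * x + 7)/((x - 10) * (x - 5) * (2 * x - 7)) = -98/(13*(2*x - 7)) + 56/(5*(x - 5)) - 743/(65*(x - 10))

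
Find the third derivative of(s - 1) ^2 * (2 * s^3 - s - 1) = 120*s^2 - 96*s + 6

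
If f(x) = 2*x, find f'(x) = 2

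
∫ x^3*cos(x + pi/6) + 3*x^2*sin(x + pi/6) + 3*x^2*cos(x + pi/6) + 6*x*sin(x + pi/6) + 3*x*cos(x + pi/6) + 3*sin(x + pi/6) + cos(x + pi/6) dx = (x + 1)^3*sin(x + pi/6) + C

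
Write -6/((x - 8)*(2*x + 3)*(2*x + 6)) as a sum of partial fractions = 4/(19*(2*x + 3)) - 1/(11*(x + 3)) - 3/(209*(x - 8))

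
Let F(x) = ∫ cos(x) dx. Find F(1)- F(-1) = 2*sin(1)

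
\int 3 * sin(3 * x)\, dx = -cos(3*x) + C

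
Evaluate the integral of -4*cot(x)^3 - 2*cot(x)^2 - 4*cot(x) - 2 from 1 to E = 2*cot(E) - 2*cot(1) - 2*cot(1)^2 + 2*cot(E)^2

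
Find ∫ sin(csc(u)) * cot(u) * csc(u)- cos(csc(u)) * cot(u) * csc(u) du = sqrt(2)*sin(pi/4 + 1/sin(u)) + C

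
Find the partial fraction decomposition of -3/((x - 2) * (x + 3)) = 3/(5*(x + 3)) - 3/(5*(x - 2))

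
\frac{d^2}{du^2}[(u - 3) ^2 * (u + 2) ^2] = 12*u^2 - 12*u - 22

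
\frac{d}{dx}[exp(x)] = exp(x)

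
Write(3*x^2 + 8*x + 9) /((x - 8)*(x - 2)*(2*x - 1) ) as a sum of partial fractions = 11/(9*(2*x - 1)) - 37/(18*(x - 2)) + 53/(18*(x - 8))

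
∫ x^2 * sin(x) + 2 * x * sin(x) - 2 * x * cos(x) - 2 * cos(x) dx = -x*(x + 2)*cos(x) + C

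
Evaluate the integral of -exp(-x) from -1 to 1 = -E + exp(-1)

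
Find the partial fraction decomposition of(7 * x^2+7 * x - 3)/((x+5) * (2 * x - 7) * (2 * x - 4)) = 143/(34*(2*x - 7)) + 137/(238*(x + 5)) - 13/(14*(x - 2))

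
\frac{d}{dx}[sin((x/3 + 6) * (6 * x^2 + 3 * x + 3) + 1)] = (6*x^2 + 74*x + 19)*cos(2*x^3 + 37*x^2 + 19*x + 19)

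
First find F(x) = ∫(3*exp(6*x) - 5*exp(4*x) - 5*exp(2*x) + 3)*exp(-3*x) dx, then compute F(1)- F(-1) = -4*E + 4*exp(-1) + (E - exp(-1))^3 - (-E + exp(-1))^3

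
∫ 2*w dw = w^2 + C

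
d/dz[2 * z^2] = 4*z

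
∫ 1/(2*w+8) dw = log(w + 4)/2 + C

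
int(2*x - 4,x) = x^2 - 4*x + C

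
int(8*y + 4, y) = 4*y^2 + 4*y + C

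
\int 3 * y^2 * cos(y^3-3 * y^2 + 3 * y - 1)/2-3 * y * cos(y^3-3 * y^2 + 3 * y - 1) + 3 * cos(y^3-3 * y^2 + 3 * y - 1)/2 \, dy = sin((y - 1)^3)/2 + C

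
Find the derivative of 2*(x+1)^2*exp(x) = 2*x^2*exp(x) + 8*x*exp(x) + 6*exp(x)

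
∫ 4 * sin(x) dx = -4*cos(x) + C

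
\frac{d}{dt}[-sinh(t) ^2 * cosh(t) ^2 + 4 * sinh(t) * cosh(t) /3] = -sinh(4*t)/2 + 4*cosh(2*t)/3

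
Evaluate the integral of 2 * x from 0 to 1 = 1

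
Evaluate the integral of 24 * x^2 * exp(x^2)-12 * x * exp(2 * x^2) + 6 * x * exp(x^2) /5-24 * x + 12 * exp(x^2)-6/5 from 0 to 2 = -3*(-4 + exp(4))^2 + 3*exp(4)/5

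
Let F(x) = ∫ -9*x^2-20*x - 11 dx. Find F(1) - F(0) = -24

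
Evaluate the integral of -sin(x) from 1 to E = cos(E) - cos(1)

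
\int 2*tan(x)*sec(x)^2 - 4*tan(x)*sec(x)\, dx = (sec(x) - 2)^2 + C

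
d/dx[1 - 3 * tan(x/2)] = -3/(2*cos(x/2)^2)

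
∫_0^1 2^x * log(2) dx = 1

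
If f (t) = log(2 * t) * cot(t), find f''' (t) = (-6*t^3*log(t)*cot(t)^4 - 8*t^3*log(t)*cot(t)^2 - 2*t^3*log(t) - 6*t^3*log(2)*cot(t)^4 - 8*t^3*log(2)*cot(t)^2 - 2*t^3*log(2) + 6*t^2*cot(t)^3 + 6*t^2*cot(t) + 3*t*cot(t)^2 + 3*t + 2*cot(t))/t^3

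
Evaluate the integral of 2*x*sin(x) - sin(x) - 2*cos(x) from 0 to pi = -2 + 2*pi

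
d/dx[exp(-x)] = -exp(-x)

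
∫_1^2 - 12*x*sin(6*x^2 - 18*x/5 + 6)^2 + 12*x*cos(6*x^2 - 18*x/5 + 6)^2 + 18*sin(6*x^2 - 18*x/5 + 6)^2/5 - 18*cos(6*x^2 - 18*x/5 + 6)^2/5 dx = -sin(84/5)/2 + sin(228/5)/2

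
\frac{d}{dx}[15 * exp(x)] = 15*exp(x)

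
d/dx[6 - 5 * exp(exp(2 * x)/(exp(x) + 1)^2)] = -10*exp(2*x + exp(2*x)/(exp(2*x) + 2*exp(x) + 1))/(exp(3*x) + 3*exp(2*x) + 3*exp(x) + 1)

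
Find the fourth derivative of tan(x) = 24*tan(x)^5 + 40*tan(x)^3 + 16*tan(x)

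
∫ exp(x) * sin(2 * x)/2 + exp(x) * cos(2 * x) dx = exp(x)*sin(2*x)/2 + C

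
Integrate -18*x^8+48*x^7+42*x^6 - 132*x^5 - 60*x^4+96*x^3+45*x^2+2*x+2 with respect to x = -2*x^9 + 6*x^8 + 6*x^7 - 22*x^6 - 12*x^5 + 24*x^4 + 15*x^3 + x^2 + 2*x + C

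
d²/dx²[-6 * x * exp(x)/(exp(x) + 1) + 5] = (6*x*exp(2*x) - 6*x*exp(x) - 12*exp(2*x) - 12*exp(x))/(exp(3*x) + 3*exp(2*x) + 3*exp(x) + 1)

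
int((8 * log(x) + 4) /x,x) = (2*log(x) + 1)^2 + C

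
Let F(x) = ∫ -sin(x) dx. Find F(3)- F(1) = cos(3) - cos(1)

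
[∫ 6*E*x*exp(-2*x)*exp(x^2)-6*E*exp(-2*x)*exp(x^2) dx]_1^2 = -3 + 3*E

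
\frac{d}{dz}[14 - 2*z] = -2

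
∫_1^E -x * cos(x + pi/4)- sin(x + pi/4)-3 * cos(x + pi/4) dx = (-3 - E)*sin(pi/4 + E) + 4*sin(pi/4 + 1)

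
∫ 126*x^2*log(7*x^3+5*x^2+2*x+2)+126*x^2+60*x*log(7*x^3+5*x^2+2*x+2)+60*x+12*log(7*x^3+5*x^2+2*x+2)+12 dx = 6*(7*x^3 + 5*x^2 + 2*x + 2)*log(7*x^3 + 5*x^2 + 2*x + 2) + C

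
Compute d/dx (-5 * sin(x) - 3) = -5*cos(x)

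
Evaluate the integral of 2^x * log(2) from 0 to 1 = 1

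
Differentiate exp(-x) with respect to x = -exp(-x)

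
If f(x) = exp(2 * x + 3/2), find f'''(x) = 8*exp(2*x + 3/2)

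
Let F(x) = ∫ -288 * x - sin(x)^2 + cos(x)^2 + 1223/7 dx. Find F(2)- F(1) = -1801/7 - sin(2)/2 + sin(4)/2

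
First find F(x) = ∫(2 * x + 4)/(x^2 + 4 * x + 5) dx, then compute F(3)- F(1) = -log(10) + log(26)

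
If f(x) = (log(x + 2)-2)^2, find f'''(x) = (4*log(x + 2) - 14)/(x^3 + 6*x^2 + 12*x + 8)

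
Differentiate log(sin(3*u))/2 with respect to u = 3/(2*tan(3*u))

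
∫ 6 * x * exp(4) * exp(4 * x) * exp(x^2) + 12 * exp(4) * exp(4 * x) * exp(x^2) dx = 3*exp((x + 2)^2) + C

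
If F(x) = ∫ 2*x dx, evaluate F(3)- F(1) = 8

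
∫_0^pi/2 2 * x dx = pi^2/4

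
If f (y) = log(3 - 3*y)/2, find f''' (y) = 1/(y^3 - 3*y^2 + 3*y - 1)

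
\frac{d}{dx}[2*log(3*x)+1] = 2/x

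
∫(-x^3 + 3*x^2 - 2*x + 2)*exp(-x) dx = x*(x^2 + 2)*exp(-x) + C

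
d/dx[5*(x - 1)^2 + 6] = 10*x - 10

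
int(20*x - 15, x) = 10*x^2 - 15*x + C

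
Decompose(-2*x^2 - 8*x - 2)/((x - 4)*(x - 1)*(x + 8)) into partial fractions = -11/(18*(x + 8)) + 4/(9*(x - 1)) - 11/(6*(x - 4))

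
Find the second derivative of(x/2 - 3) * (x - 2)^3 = 6*x^2 - 36*x + 48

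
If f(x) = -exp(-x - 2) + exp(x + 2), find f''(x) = (exp(2*x + 4) - 1)*exp(-x - 2)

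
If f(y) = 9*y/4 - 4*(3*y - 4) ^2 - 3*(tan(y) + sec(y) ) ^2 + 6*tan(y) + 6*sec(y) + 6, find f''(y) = 12*sin(y)/cos(y)^3 - 30*sin(y)/cos(y)^4 - 72*tan(y)^4 - 6*sqrt(2)*cos(y + pi/4)/cos(y)^2 - 120/cos(y)^2 + 6/cos(y)^3 + 6*sqrt(2)*cos(y + pi/4)/cos(y)^4 + 36/cos(y)^4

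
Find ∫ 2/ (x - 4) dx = 2*log(4 - x) + C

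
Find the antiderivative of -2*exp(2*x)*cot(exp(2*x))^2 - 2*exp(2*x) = cot(exp(2*x)) + C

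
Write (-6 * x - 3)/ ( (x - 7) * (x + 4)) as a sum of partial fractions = -21/(11*(x + 4)) - 45/(11*(x - 7))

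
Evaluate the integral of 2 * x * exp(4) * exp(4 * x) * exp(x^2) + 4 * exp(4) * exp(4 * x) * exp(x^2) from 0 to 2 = -exp(4) + exp(16)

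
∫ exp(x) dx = exp(x) + C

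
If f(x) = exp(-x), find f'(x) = -exp(-x)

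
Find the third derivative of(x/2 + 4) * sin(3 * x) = -27*x*cos(3*x)/2 - 27*sin(3*x)/2 - 108*cos(3*x)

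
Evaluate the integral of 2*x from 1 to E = -1 + exp(2)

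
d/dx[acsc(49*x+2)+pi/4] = -49/(2401*x^2*sqrt(1 - 1/(2401*x^2 + 196*x + 4)) + 196*x*sqrt(1 - 1/(2401*x^2 + 196*x + 4)) + 4*sqrt(1 - 1/(2401*x^2 + 196*x + 4)))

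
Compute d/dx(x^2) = 2*x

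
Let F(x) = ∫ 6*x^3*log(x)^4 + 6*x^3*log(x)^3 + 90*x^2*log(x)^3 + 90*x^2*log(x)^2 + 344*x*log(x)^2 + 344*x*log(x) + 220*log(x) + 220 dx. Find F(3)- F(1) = -96 - 60*log(3) - 18*log(3)^2 + 6*(4 + 9*log(3)^2/2 + 15*log(3))^2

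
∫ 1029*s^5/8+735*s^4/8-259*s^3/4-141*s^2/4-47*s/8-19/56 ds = 343*s^6/16 + 147*s^5/8 - 259*s^4/16 - 47*s^3/4 - 47*s^2/16 - 19*s/56 + C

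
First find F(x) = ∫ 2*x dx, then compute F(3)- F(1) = 8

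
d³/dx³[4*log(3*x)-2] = 8/x^3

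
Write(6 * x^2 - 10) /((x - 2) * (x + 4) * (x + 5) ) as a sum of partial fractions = 20/(x + 5) - 43/(3*(x + 4)) + 1/(3*(x - 2))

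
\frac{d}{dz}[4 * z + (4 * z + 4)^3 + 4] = 192*z^2 + 384*z + 196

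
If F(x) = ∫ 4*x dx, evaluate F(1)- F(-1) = 0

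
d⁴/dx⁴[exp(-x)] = exp(-x)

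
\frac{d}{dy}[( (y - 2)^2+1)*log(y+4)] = (2*y^2*log(y + 4) + y^2 + 4*y*log(y + 4) - 4*y - 16*log(y + 4) + 5)/(y + 4)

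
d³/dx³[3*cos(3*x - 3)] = 81*sin(3*x - 3)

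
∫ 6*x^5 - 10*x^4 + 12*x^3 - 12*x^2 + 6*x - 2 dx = x^6 - 2*x^5 + 3*x^4 - 4*x^3 + 3*x^2 - 2*x + C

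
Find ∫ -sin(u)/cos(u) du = log(-2*cos(u)) + C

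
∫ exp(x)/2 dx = exp(x)/2 + C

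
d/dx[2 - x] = -1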